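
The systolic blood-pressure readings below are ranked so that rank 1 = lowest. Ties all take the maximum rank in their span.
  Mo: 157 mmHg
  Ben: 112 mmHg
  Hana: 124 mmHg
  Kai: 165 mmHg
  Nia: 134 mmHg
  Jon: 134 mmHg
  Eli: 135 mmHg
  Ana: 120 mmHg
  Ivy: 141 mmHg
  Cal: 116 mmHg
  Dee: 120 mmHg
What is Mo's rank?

10

Sorted (ascending): 112, 116, 120, 120, 124, 134, 134, 135, 141, 157, 165
The 2 values of 120 occupy positions 3–4 → each gets rank 4.
The 2 values of 134 occupy positions 6–7 → each gets rank 7.
Mo has value 157 mmHg → rank 10.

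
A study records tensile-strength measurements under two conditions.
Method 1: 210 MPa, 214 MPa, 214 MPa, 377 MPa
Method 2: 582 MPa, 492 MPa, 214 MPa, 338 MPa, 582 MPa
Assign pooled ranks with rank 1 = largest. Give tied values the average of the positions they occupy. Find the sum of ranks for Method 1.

27

Sorted (descending): 582, 582, 492, 377, 338, 214, 214, 214, 210
The 2 values of 582 occupy positions 1–2 → average rank (1+2)/2 = 1.5.
The 3 values of 214 occupy positions 6–8 → average rank 7.
Method 1 values → pooled ranks: 210→9, 214→7, 214→7, 377→4
Rank sum = 9 + 7 + 7 + 4 = 27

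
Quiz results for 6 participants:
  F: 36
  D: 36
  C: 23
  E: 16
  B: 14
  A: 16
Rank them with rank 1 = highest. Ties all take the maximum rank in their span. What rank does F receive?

2

Sorted (descending): 36, 36, 23, 16, 16, 14
The 2 values of 36 occupy positions 1–2 → each gets rank 2.
The 2 values of 16 occupy positions 4–5 → each gets rank 5.
F has value 36 → rank 2.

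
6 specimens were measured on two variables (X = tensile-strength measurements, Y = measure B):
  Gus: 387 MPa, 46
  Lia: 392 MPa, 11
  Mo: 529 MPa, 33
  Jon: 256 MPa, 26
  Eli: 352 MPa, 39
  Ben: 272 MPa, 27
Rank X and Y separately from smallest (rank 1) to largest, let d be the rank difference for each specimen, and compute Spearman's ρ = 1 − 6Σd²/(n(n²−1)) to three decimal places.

0.143

Ranks of variable 1: 4, 5, 6, 1, 3, 2
Ranks of variable 2: 6, 1, 4, 2, 5, 3
d = r₁ − r₂: -2, 4, 2, -1, -2, -1
d²: 4, 16, 4, 1, 4, 1; Σd² = 30
ρ = 1 − 6·30/(6·35) = 1 − 180/210 = 0.143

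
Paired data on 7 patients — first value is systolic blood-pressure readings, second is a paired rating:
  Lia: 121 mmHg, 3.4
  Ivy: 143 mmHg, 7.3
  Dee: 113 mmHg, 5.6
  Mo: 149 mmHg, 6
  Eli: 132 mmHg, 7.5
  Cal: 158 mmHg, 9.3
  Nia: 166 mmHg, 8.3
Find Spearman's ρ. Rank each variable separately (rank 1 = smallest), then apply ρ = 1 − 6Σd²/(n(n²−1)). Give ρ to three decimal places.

0.786

Ranks of variable 1: 2, 4, 1, 5, 3, 6, 7
Ranks of variable 2: 1, 4, 2, 3, 5, 7, 6
d = r₁ − r₂: 1, 0, -1, 2, -2, -1, 1
d²: 1, 0, 1, 4, 4, 1, 1; Σd² = 12
ρ = 1 − 6·12/(7·48) = 1 − 72/336 = 0.786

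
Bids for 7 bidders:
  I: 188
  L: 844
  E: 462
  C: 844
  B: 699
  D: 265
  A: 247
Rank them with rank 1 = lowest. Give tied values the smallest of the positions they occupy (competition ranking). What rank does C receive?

6

Sorted (ascending): 188, 247, 265, 462, 699, 844, 844
The 2 values of 844 occupy positions 6–7 → each gets rank 6.
C has value 844 → rank 6.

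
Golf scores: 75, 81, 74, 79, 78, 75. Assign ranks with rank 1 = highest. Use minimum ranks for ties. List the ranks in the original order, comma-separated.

Sorted (descending): 81, 79, 78, 75, 75, 74
The 2 values of 75 occupy positions 4–5 → each gets rank 4.

4, 1, 6, 2, 3, 4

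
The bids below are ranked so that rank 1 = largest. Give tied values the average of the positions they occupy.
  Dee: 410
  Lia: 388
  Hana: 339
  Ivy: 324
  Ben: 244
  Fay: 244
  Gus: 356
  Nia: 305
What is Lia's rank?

2

Sorted (descending): 410, 388, 356, 339, 324, 305, 244, 244
The 2 values of 244 occupy positions 7–8 → average rank (7+8)/2 = 7.5.
Lia has value 388 → rank 2.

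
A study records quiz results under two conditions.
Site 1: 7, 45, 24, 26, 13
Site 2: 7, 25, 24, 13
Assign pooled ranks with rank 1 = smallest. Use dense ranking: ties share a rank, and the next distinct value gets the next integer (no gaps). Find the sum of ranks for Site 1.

Sorted (ascending): 7, 7, 13, 13, 24, 24, 25, 26, 45
The 2 values of 7 share dense rank 1.
The 2 values of 13 share dense rank 2.
The 2 values of 24 share dense rank 3.
Remaining distinct values take the next consecutive integers.
Site 1 values → pooled ranks: 7→1, 45→6, 24→3, 26→5, 13→2
Rank sum = 1 + 6 + 3 + 5 + 2 = 17

17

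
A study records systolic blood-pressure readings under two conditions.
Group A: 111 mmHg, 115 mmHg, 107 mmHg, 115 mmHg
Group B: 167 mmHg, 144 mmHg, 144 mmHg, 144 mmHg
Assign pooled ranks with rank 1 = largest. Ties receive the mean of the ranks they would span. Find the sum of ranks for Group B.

Sorted (descending): 167, 144, 144, 144, 115, 115, 111, 107
The 3 values of 144 occupy positions 2–4 → average rank 3.
The 2 values of 115 occupy positions 5–6 → average rank (5+6)/2 = 5.5.
Group B values → pooled ranks: 167→1, 144→3, 144→3, 144→3
Rank sum = 1 + 3 + 3 + 3 = 10

10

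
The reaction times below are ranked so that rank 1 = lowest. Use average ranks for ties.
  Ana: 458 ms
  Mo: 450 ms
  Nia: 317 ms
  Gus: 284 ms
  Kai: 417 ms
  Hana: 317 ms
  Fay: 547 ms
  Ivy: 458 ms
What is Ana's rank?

6.5

Sorted (ascending): 284, 317, 317, 417, 450, 458, 458, 547
The 2 values of 317 occupy positions 2–3 → average rank (2+3)/2 = 2.5.
The 2 values of 458 occupy positions 6–7 → average rank (6+7)/2 = 6.5.
Ana has value 458 ms → rank 6.5.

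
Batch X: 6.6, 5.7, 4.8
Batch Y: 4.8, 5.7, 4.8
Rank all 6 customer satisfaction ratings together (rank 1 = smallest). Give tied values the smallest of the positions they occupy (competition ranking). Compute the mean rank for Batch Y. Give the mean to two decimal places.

Sorted (ascending): 4.8, 4.8, 4.8, 5.7, 5.7, 6.6
The 3 values of 4.8 occupy positions 1–3 → each gets rank 1.
The 2 values of 5.7 occupy positions 4–5 → each gets rank 4.
Batch Y values → pooled ranks: 4.8→1, 5.7→4, 4.8→1
Mean rank = (1 + 4 + 1) / 3 = 2.00

2.00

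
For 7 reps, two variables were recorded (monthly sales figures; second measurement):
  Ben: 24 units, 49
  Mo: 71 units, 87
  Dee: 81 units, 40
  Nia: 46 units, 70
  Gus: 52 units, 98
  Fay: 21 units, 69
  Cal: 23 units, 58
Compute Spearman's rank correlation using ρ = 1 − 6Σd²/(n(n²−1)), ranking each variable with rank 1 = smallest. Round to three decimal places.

Ranks of variable 1: 3, 6, 7, 4, 5, 1, 2
Ranks of variable 2: 2, 6, 1, 5, 7, 4, 3
d = r₁ − r₂: 1, 0, 6, -1, -2, -3, -1
d²: 1, 0, 36, 1, 4, 9, 1; Σd² = 52
ρ = 1 − 6·52/(7·48) = 1 − 312/336 = 0.071

0.071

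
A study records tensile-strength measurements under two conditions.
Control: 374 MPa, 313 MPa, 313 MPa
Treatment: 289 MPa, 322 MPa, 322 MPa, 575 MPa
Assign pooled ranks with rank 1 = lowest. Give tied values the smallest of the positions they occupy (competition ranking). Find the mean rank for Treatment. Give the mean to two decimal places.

Sorted (ascending): 289, 313, 313, 322, 322, 374, 575
The 2 values of 313 occupy positions 2–3 → each gets rank 2.
The 2 values of 322 occupy positions 4–5 → each gets rank 4.
Treatment values → pooled ranks: 289→1, 322→4, 322→4, 575→7
Mean rank = (1 + 4 + 4 + 7) / 4 = 4.00

4.00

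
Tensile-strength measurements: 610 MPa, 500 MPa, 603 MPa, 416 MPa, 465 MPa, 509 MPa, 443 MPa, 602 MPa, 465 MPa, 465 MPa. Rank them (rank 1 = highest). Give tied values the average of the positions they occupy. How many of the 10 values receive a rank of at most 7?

8

Sorted (descending): 610, 603, 602, 509, 500, 465, 465, 465, 443, 416
The 3 values of 465 occupy positions 6–8 → average rank 7.
Ranks ≤ 7: {1, 2, 3, 4, 5, 7, 7, 7} → 8 values.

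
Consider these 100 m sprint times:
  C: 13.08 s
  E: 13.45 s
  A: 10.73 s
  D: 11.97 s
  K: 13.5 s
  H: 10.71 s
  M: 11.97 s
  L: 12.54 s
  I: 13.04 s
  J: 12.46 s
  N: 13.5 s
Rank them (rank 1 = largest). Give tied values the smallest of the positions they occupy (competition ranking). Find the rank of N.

1

Sorted (descending): 13.5, 13.5, 13.45, 13.08, 13.04, 12.54, 12.46, 11.97, 11.97, 10.73, 10.71
The 2 values of 13.5 occupy positions 1–2 → each gets rank 1.
The 2 values of 11.97 occupy positions 8–9 → each gets rank 8.
N has value 13.5 s → rank 1.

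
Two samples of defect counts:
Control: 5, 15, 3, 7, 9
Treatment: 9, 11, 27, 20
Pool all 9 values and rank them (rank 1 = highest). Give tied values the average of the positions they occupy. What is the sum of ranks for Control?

Sorted (descending): 27, 20, 15, 11, 9, 9, 7, 5, 3
The 2 values of 9 occupy positions 5–6 → average rank (5+6)/2 = 5.5.
Control values → pooled ranks: 5→8, 15→3, 3→9, 7→7, 9→5.5
Rank sum = 8 + 3 + 9 + 7 + 5.5 = 32.5

32.5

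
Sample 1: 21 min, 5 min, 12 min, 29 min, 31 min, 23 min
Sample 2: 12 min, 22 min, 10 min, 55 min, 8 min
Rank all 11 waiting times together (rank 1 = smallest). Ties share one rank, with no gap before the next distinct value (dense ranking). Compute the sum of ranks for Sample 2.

Sorted (ascending): 5, 8, 10, 12, 12, 21, 22, 23, 29, 31, 55
The 2 values of 12 share dense rank 4.
Remaining distinct values take the next consecutive integers.
Sample 2 values → pooled ranks: 12→4, 22→6, 10→3, 55→10, 8→2
Rank sum = 4 + 6 + 3 + 10 + 2 = 25

25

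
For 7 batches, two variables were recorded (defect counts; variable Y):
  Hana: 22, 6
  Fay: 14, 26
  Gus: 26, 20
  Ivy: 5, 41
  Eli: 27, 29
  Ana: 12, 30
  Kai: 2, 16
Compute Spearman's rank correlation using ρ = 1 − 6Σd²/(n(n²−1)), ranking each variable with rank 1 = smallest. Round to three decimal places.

-0.143

Ranks of variable 1: 5, 4, 6, 2, 7, 3, 1
Ranks of variable 2: 1, 4, 3, 7, 5, 6, 2
d = r₁ − r₂: 4, 0, 3, -5, 2, -3, -1
d²: 16, 0, 9, 25, 4, 9, 1; Σd² = 64
ρ = 1 − 6·64/(7·48) = 1 − 384/336 = -0.143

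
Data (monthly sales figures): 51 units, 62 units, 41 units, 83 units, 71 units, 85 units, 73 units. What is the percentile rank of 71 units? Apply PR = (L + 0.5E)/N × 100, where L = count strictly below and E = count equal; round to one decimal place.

50.0

N = 7.
Strictly below 71: 3. Equal to 71: 1.
PR = (3 + 0.5·1)/7 × 100 = 50.0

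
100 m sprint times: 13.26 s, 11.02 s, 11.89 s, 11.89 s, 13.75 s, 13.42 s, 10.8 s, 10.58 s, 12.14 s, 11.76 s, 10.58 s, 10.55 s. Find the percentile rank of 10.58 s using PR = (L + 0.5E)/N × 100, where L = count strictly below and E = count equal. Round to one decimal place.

N = 12.
Strictly below 10.58: 1. Equal to 10.58: 2.
PR = (1 + 0.5·2)/12 × 100 = 16.7

16.7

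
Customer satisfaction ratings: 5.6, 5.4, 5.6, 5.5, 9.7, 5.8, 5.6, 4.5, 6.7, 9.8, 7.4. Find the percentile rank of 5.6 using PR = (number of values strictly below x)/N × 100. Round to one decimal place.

27.3

N = 11.
Strictly below 5.6: 3. Equal to 5.6: 3.
PR = 3/11 × 100 = 27.3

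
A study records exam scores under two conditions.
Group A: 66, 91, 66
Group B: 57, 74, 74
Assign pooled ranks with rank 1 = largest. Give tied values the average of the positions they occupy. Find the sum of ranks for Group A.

10

Sorted (descending): 91, 74, 74, 66, 66, 57
The 2 values of 74 occupy positions 2–3 → average rank (2+3)/2 = 2.5.
The 2 values of 66 occupy positions 4–5 → average rank (4+5)/2 = 4.5.
Group A values → pooled ranks: 66→4.5, 91→1, 66→4.5
Rank sum = 4.5 + 1 + 4.5 = 10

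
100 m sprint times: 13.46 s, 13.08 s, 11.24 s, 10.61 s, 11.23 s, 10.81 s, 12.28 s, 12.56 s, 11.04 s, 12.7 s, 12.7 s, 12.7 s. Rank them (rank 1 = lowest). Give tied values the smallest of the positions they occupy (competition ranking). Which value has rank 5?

11.24

Sorted (ascending): 10.61, 10.81, 11.04, 11.23, 11.24, 12.28, 12.56, 12.7, 12.7, 12.7, 13.08, 13.46
The 3 values of 12.7 occupy positions 8–10 → each gets rank 8.
Rank 5 → value 11.24.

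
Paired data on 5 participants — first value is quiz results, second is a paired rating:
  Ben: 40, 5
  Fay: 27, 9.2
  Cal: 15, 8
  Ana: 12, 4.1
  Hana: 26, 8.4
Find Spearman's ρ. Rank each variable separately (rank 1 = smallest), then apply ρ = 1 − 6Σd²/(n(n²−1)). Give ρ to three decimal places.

Ranks of variable 1: 5, 4, 2, 1, 3
Ranks of variable 2: 2, 5, 3, 1, 4
d = r₁ − r₂: 3, -1, -1, 0, -1
d²: 9, 1, 1, 0, 1; Σd² = 12
ρ = 1 − 6·12/(5·24) = 1 − 72/120 = 0.400

0.400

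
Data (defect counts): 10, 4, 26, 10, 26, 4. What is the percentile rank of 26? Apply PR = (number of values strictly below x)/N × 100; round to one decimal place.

66.7

N = 6.
Strictly below 26: 4. Equal to 26: 2.
PR = 4/6 × 100 = 66.7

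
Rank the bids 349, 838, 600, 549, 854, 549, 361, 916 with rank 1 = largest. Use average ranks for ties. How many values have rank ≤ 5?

Sorted (descending): 916, 854, 838, 600, 549, 549, 361, 349
The 2 values of 549 occupy positions 5–6 → average rank (5+6)/2 = 5.5.
Ranks ≤ 5: {1, 2, 3, 4} → 4 values.

4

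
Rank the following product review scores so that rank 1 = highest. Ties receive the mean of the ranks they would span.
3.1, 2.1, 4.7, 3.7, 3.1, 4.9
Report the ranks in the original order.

4.5, 6, 2, 3, 4.5, 1

Sorted (descending): 4.9, 4.7, 3.7, 3.1, 3.1, 2.1
The 2 values of 3.1 occupy positions 4–5 → average rank (4+5)/2 = 4.5.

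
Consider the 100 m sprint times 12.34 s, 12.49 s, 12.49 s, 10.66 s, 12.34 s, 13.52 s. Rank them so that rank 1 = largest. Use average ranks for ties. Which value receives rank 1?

13.52

Sorted (descending): 13.52, 12.49, 12.49, 12.34, 12.34, 10.66
The 2 values of 12.49 occupy positions 2–3 → average rank (2+3)/2 = 2.5.
The 2 values of 12.34 occupy positions 4–5 → average rank (4+5)/2 = 4.5.
Rank 1 → value 13.52.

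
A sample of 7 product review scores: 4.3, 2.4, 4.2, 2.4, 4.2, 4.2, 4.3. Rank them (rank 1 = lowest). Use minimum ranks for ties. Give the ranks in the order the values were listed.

6, 1, 3, 1, 3, 3, 6

Sorted (ascending): 2.4, 2.4, 4.2, 4.2, 4.2, 4.3, 4.3
The 2 values of 2.4 occupy positions 1–2 → each gets rank 1.
The 3 values of 4.2 occupy positions 3–5 → each gets rank 3.
The 2 values of 4.3 occupy positions 6–7 → each gets rank 6.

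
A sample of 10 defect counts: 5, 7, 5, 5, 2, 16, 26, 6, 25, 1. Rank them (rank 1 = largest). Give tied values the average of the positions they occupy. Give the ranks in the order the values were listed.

7, 4, 7, 7, 9, 3, 1, 5, 2, 10

Sorted (descending): 26, 25, 16, 7, 6, 5, 5, 5, 2, 1
The 3 values of 5 occupy positions 6–8 → average rank 7.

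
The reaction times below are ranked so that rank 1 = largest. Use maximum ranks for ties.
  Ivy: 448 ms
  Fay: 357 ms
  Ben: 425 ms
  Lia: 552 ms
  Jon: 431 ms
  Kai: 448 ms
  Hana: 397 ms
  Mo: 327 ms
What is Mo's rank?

Sorted (descending): 552, 448, 448, 431, 425, 397, 357, 327
The 2 values of 448 occupy positions 2–3 → each gets rank 3.
Mo has value 327 ms → rank 8.

8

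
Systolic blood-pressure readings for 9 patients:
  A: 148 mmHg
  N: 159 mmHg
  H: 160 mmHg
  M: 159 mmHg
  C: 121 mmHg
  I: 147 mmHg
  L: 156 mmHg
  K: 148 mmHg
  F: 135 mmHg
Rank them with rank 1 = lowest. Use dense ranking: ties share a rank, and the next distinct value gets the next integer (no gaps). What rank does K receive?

Sorted (ascending): 121, 135, 147, 148, 148, 156, 159, 159, 160
The 2 values of 148 share dense rank 4.
The 2 values of 159 share dense rank 6.
Remaining distinct values take the next consecutive integers.
K has value 148 mmHg → rank 4.

4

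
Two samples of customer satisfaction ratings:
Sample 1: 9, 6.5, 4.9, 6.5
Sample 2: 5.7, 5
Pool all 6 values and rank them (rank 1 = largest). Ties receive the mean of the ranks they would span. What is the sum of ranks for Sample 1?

Sorted (descending): 9, 6.5, 6.5, 5.7, 5, 4.9
The 2 values of 6.5 occupy positions 2–3 → average rank (2+3)/2 = 2.5.
Sample 1 values → pooled ranks: 9→1, 6.5→2.5, 4.9→6, 6.5→2.5
Rank sum = 1 + 2.5 + 6 + 2.5 = 12

12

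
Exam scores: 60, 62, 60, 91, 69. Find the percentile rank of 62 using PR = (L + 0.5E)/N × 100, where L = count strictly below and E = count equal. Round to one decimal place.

50.0

N = 5.
Strictly below 62: 2. Equal to 62: 1.
PR = (2 + 0.5·1)/5 × 100 = 50.0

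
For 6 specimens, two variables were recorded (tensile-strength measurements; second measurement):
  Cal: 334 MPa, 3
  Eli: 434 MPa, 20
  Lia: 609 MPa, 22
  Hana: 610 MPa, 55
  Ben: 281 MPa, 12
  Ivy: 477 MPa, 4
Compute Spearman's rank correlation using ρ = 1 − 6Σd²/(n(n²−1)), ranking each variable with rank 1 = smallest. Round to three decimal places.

Ranks of variable 1: 2, 3, 5, 6, 1, 4
Ranks of variable 2: 1, 4, 5, 6, 3, 2
d = r₁ − r₂: 1, -1, 0, 0, -2, 2
d²: 1, 1, 0, 0, 4, 4; Σd² = 10
ρ = 1 − 6·10/(6·35) = 1 − 60/210 = 0.714

0.714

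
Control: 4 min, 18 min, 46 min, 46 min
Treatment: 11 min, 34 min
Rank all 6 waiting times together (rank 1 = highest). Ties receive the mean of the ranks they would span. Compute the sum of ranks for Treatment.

8

Sorted (descending): 46, 46, 34, 18, 11, 4
The 2 values of 46 occupy positions 1–2 → average rank (1+2)/2 = 1.5.
Treatment values → pooled ranks: 11→5, 34→3
Rank sum = 5 + 3 = 8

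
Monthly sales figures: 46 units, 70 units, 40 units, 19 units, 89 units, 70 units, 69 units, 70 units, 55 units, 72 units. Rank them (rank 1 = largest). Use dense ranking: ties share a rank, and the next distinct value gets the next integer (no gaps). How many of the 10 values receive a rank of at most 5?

7

Sorted (descending): 89, 72, 70, 70, 70, 69, 55, 46, 40, 19
The 3 values of 70 share dense rank 3.
Remaining distinct values take the next consecutive integers.
Ranks ≤ 5: {1, 2, 3, 3, 3, 4, 5} → 7 values.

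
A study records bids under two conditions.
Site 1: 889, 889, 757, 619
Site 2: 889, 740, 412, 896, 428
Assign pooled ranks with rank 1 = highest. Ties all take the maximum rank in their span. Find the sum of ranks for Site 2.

Sorted (descending): 896, 889, 889, 889, 757, 740, 619, 428, 412
The 3 values of 889 occupy positions 2–4 → each gets rank 4.
Site 2 values → pooled ranks: 889→4, 740→6, 412→9, 896→1, 428→8
Rank sum = 4 + 6 + 9 + 1 + 8 = 28

28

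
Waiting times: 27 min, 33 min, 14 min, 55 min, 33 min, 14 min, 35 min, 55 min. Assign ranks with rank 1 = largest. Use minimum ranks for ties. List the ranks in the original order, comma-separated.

Sorted (descending): 55, 55, 35, 33, 33, 27, 14, 14
The 2 values of 55 occupy positions 1–2 → each gets rank 1.
The 2 values of 33 occupy positions 4–5 → each gets rank 4.
The 2 values of 14 occupy positions 7–8 → each gets rank 7.

6, 4, 7, 1, 4, 7, 3, 1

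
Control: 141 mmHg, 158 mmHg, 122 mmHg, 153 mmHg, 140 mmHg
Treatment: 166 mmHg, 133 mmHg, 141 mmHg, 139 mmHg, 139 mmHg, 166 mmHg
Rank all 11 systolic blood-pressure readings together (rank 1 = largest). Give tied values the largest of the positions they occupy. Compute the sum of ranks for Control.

31

Sorted (descending): 166, 166, 158, 153, 141, 141, 140, 139, 139, 133, 122
The 2 values of 166 occupy positions 1–2 → each gets rank 2.
The 2 values of 141 occupy positions 5–6 → each gets rank 6.
The 2 values of 139 occupy positions 8–9 → each gets rank 9.
Control values → pooled ranks: 141→6, 158→3, 122→11, 153→4, 140→7
Rank sum = 6 + 3 + 11 + 4 + 7 = 31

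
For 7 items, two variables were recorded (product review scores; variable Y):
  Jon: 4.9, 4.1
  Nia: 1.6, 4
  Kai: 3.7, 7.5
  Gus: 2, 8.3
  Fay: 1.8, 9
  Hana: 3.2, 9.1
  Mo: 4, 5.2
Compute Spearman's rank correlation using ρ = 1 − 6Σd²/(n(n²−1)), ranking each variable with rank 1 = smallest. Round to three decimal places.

-0.143

Ranks of variable 1: 7, 1, 5, 3, 2, 4, 6
Ranks of variable 2: 2, 1, 4, 5, 6, 7, 3
d = r₁ − r₂: 5, 0, 1, -2, -4, -3, 3
d²: 25, 0, 1, 4, 16, 9, 9; Σd² = 64
ρ = 1 − 6·64/(7·48) = 1 − 384/336 = -0.143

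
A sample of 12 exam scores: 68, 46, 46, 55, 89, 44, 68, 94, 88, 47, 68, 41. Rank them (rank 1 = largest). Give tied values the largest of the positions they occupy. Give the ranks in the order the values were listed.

6, 10, 10, 7, 2, 11, 6, 1, 3, 8, 6, 12

Sorted (descending): 94, 89, 88, 68, 68, 68, 55, 47, 46, 46, 44, 41
The 3 values of 68 occupy positions 4–6 → each gets rank 6.
The 2 values of 46 occupy positions 9–10 → each gets rank 10.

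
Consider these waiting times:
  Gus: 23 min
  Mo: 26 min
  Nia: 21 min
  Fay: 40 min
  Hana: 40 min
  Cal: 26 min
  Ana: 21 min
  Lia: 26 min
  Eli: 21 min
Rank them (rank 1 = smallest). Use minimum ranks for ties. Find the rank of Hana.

8

Sorted (ascending): 21, 21, 21, 23, 26, 26, 26, 40, 40
The 3 values of 21 occupy positions 1–3 → each gets rank 1.
The 3 values of 26 occupy positions 5–7 → each gets rank 5.
The 2 values of 40 occupy positions 8–9 → each gets rank 8.
Hana has value 40 min → rank 8.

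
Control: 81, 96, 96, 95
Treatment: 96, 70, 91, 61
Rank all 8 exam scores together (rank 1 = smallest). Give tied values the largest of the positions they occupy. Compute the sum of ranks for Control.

24

Sorted (ascending): 61, 70, 81, 91, 95, 96, 96, 96
The 3 values of 96 occupy positions 6–8 → each gets rank 8.
Control values → pooled ranks: 81→3, 96→8, 96→8, 95→5
Rank sum = 3 + 8 + 8 + 5 = 24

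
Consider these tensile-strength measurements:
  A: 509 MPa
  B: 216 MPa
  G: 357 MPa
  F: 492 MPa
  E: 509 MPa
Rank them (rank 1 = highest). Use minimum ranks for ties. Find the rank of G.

4

Sorted (descending): 509, 509, 492, 357, 216
The 2 values of 509 occupy positions 1–2 → each gets rank 1.
G has value 357 MPa → rank 4.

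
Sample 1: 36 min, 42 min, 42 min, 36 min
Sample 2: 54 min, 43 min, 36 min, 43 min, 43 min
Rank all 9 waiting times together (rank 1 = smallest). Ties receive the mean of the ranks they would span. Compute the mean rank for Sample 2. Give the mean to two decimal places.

Sorted (ascending): 36, 36, 36, 42, 42, 43, 43, 43, 54
The 3 values of 36 occupy positions 1–3 → average rank 2.
The 2 values of 42 occupy positions 4–5 → average rank (4+5)/2 = 4.5.
The 3 values of 43 occupy positions 6–8 → average rank 7.
Sample 2 values → pooled ranks: 54→9, 43→7, 36→2, 43→7, 43→7
Mean rank = (9 + 7 + 2 + 7 + 7) / 5 = 6.40

6.40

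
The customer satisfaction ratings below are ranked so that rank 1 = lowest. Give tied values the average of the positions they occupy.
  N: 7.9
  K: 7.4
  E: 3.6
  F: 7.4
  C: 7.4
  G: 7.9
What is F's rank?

Sorted (ascending): 3.6, 7.4, 7.4, 7.4, 7.9, 7.9
The 3 values of 7.4 occupy positions 2–4 → average rank 3.
The 2 values of 7.9 occupy positions 5–6 → average rank (5+6)/2 = 5.5.
F has value 7.4 → rank 3.

3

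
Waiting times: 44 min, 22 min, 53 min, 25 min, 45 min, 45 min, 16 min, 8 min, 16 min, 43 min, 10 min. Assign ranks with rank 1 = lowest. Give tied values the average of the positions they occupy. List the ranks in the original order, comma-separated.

8, 5, 11, 6, 9.5, 9.5, 3.5, 1, 3.5, 7, 2

Sorted (ascending): 8, 10, 16, 16, 22, 25, 43, 44, 45, 45, 53
The 2 values of 16 occupy positions 3–4 → average rank (3+4)/2 = 3.5.
The 2 values of 45 occupy positions 9–10 → average rank (9+10)/2 = 9.5.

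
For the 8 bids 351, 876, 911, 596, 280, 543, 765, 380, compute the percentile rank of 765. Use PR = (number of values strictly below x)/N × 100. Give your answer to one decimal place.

N = 8.
Strictly below 765: 5. Equal to 765: 1.
PR = 5/8 × 100 = 62.5

62.5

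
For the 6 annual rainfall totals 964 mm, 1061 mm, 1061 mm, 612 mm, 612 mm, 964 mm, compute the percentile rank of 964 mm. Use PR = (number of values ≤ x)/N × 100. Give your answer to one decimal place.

N = 6.
Strictly below 964: 2. Equal to 964: 2.
PR = 4/6 × 100 = 66.7

66.7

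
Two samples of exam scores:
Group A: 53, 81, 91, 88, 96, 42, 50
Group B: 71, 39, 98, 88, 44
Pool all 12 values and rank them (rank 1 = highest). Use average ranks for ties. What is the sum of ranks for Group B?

Sorted (descending): 98, 96, 91, 88, 88, 81, 71, 53, 50, 44, 42, 39
The 2 values of 88 occupy positions 4–5 → average rank (4+5)/2 = 4.5.
Group B values → pooled ranks: 71→7, 39→12, 98→1, 88→4.5, 44→10
Rank sum = 7 + 12 + 1 + 4.5 + 10 = 34.5

34.5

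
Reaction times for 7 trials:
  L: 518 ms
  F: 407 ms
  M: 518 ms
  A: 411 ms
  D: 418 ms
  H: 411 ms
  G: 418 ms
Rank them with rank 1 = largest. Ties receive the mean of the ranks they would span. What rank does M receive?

Sorted (descending): 518, 518, 418, 418, 411, 411, 407
The 2 values of 518 occupy positions 1–2 → average rank (1+2)/2 = 1.5.
The 2 values of 418 occupy positions 3–4 → average rank (3+4)/2 = 3.5.
The 2 values of 411 occupy positions 5–6 → average rank (5+6)/2 = 5.5.
M has value 518 ms → rank 1.5.

1.5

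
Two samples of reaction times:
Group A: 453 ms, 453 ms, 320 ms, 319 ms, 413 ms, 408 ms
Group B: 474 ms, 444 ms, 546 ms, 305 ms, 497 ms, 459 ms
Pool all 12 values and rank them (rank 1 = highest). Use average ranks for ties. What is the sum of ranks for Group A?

Sorted (descending): 546, 497, 474, 459, 453, 453, 444, 413, 408, 320, 319, 305
The 2 values of 453 occupy positions 5–6 → average rank (5+6)/2 = 5.5.
Group A values → pooled ranks: 453→5.5, 453→5.5, 320→10, 319→11, 413→8, 408→9
Rank sum = 5.5 + 5.5 + 10 + 11 + 8 + 9 = 49

49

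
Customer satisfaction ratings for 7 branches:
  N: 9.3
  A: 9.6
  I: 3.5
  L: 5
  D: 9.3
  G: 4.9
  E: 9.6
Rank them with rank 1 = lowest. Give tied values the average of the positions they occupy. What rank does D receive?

4.5

Sorted (ascending): 3.5, 4.9, 5, 9.3, 9.3, 9.6, 9.6
The 2 values of 9.3 occupy positions 4–5 → average rank (4+5)/2 = 4.5.
The 2 values of 9.6 occupy positions 6–7 → average rank (6+7)/2 = 6.5.
D has value 9.3 → rank 4.5.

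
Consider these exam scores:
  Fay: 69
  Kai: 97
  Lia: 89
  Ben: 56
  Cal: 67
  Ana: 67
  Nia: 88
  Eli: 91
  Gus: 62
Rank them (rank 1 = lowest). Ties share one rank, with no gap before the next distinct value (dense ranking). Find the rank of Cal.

3

Sorted (ascending): 56, 62, 67, 67, 69, 88, 89, 91, 97
The 2 values of 67 share dense rank 3.
Remaining distinct values take the next consecutive integers.
Cal has value 67 → rank 3.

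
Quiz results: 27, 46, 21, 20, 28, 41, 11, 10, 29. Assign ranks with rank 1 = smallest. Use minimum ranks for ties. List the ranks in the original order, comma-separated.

Sorted (ascending): 10, 11, 20, 21, 27, 28, 29, 41, 46
No ties — each value takes its position as its rank.

5, 9, 4, 3, 6, 8, 2, 1, 7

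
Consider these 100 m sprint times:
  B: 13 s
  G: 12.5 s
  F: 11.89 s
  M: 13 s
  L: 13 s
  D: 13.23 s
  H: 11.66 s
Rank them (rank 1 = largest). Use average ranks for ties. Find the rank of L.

Sorted (descending): 13.23, 13, 13, 13, 12.5, 11.89, 11.66
The 3 values of 13 occupy positions 2–4 → average rank 3.
L has value 13 s → rank 3.

3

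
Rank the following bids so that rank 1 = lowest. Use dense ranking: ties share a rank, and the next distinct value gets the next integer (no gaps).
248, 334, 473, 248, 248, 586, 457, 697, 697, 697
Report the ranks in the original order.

1, 2, 4, 1, 1, 5, 3, 6, 6, 6

Sorted (ascending): 248, 248, 248, 334, 457, 473, 586, 697, 697, 697
The 3 values of 248 share dense rank 1.
The 3 values of 697 share dense rank 6.
Remaining distinct values take the next consecutive integers.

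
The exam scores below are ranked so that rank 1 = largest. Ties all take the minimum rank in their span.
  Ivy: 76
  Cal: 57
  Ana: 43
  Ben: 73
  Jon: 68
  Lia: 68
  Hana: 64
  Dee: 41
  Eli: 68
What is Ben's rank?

Sorted (descending): 76, 73, 68, 68, 68, 64, 57, 43, 41
The 3 values of 68 occupy positions 3–5 → each gets rank 3.
Ben has value 73 → rank 2.

2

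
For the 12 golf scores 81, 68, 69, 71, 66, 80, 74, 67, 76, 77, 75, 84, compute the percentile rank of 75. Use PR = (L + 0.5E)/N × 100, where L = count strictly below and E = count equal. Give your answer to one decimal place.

54.2

N = 12.
Strictly below 75: 6. Equal to 75: 1.
PR = (6 + 0.5·1)/12 × 100 = 54.2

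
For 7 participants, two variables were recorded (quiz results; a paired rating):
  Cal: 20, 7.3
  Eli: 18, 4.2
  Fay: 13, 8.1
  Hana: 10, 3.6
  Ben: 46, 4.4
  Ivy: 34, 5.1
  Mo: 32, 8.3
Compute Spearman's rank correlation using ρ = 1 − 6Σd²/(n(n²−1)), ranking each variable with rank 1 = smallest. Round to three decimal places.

Ranks of variable 1: 4, 3, 2, 1, 7, 6, 5
Ranks of variable 2: 5, 2, 6, 1, 3, 4, 7
d = r₁ − r₂: -1, 1, -4, 0, 4, 2, -2
d²: 1, 1, 16, 0, 16, 4, 4; Σd² = 42
ρ = 1 − 6·42/(7·48) = 1 − 252/336 = 0.250

0.250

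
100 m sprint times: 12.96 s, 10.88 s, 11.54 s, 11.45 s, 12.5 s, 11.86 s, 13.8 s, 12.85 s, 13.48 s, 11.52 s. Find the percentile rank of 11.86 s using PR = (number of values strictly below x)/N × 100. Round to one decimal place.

40.0

N = 10.
Strictly below 11.86: 4. Equal to 11.86: 1.
PR = 4/10 × 100 = 40.0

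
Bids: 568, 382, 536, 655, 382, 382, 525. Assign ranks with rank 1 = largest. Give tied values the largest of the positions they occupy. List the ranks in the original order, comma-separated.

Sorted (descending): 655, 568, 536, 525, 382, 382, 382
The 3 values of 382 occupy positions 5–7 → each gets rank 7.

2, 7, 3, 1, 7, 7, 4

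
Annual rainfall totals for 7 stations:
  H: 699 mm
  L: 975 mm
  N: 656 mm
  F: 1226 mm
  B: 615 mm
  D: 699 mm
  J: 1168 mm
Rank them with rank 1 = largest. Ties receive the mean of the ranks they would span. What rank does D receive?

Sorted (descending): 1226, 1168, 975, 699, 699, 656, 615
The 2 values of 699 occupy positions 4–5 → average rank (4+5)/2 = 4.5.
D has value 699 mm → rank 4.5.

4.5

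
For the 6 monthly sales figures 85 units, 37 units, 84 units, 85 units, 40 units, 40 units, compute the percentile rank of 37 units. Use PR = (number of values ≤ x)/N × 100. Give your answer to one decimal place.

16.7

N = 6.
Strictly below 37: 0. Equal to 37: 1.
PR = 1/6 × 100 = 16.7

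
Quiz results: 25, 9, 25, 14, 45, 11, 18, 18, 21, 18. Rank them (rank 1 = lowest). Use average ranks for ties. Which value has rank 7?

Sorted (ascending): 9, 11, 14, 18, 18, 18, 21, 25, 25, 45
The 3 values of 18 occupy positions 4–6 → average rank 5.
The 2 values of 25 occupy positions 8–9 → average rank (8+9)/2 = 8.5.
Rank 7 → value 21.

21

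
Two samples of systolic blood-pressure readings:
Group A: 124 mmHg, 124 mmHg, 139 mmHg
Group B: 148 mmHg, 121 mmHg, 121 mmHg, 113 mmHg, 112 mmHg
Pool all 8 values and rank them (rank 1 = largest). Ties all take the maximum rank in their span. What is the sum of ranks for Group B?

28

Sorted (descending): 148, 139, 124, 124, 121, 121, 113, 112
The 2 values of 124 occupy positions 3–4 → each gets rank 4.
The 2 values of 121 occupy positions 5–6 → each gets rank 6.
Group B values → pooled ranks: 148→1, 121→6, 121→6, 113→7, 112→8
Rank sum = 1 + 6 + 6 + 7 + 8 = 28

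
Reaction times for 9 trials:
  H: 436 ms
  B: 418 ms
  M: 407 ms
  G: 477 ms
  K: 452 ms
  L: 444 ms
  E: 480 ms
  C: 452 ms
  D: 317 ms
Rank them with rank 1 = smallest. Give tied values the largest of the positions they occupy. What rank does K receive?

7

Sorted (ascending): 317, 407, 418, 436, 444, 452, 452, 477, 480
The 2 values of 452 occupy positions 6–7 → each gets rank 7.
K has value 452 ms → rank 7.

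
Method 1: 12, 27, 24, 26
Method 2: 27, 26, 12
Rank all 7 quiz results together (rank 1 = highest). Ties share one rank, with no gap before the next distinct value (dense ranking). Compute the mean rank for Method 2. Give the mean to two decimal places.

Sorted (descending): 27, 27, 26, 26, 24, 12, 12
The 2 values of 27 share dense rank 1.
The 2 values of 26 share dense rank 2.
The 2 values of 12 share dense rank 4.
Remaining distinct values take the next consecutive integers.
Method 2 values → pooled ranks: 27→1, 26→2, 12→4
Mean rank = (1 + 2 + 4) / 3 = 2.33

2.33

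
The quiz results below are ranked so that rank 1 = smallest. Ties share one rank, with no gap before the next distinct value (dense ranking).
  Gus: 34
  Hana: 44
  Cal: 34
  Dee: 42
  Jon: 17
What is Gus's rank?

Sorted (ascending): 17, 34, 34, 42, 44
The 2 values of 34 share dense rank 2.
Remaining distinct values take the next consecutive integers.
Gus has value 34 → rank 2.

2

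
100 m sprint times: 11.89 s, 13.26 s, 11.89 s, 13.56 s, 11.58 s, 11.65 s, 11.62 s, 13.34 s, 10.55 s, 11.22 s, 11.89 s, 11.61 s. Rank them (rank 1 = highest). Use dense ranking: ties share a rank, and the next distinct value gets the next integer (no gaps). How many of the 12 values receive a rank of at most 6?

Sorted (descending): 13.56, 13.34, 13.26, 11.89, 11.89, 11.89, 11.65, 11.62, 11.61, 11.58, 11.22, 10.55
The 3 values of 11.89 share dense rank 4.
Remaining distinct values take the next consecutive integers.
Ranks ≤ 6: {1, 2, 3, 4, 4, 4, 5, 6} → 8 values.

8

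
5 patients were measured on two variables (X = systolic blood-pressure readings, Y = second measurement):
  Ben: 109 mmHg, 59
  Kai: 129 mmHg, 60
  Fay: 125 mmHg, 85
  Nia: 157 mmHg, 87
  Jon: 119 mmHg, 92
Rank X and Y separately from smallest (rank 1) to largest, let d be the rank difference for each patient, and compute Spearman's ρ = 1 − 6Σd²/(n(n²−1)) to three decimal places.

0.300

Ranks of variable 1: 1, 4, 3, 5, 2
Ranks of variable 2: 1, 2, 3, 4, 5
d = r₁ − r₂: 0, 2, 0, 1, -3
d²: 0, 4, 0, 1, 9; Σd² = 14
ρ = 1 − 6·14/(5·24) = 1 − 84/120 = 0.300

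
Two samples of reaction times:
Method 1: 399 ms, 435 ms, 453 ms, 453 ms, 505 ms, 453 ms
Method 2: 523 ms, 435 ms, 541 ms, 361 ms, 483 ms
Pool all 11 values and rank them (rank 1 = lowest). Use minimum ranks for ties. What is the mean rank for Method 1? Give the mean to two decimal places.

Sorted (ascending): 361, 399, 435, 435, 453, 453, 453, 483, 505, 523, 541
The 2 values of 435 occupy positions 3–4 → each gets rank 3.
The 3 values of 453 occupy positions 5–7 → each gets rank 5.
Method 1 values → pooled ranks: 399→2, 435→3, 453→5, 453→5, 505→9, 453→5
Mean rank = (2 + 3 + 5 + 5 + 9 + 5) / 6 = 4.83

4.83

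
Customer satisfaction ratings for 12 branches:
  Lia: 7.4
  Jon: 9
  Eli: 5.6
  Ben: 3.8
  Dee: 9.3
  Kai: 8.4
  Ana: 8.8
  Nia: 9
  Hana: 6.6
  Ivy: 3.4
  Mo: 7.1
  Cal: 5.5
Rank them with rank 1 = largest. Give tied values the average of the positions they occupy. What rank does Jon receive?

2.5

Sorted (descending): 9.3, 9, 9, 8.8, 8.4, 7.4, 7.1, 6.6, 5.6, 5.5, 3.8, 3.4
The 2 values of 9 occupy positions 2–3 → average rank (2+3)/2 = 2.5.
Jon has value 9 → rank 2.5.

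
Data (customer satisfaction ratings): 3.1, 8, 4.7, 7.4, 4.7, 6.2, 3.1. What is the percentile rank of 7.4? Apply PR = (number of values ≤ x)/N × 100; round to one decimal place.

85.7

N = 7.
Strictly below 7.4: 5. Equal to 7.4: 1.
PR = 6/7 × 100 = 85.7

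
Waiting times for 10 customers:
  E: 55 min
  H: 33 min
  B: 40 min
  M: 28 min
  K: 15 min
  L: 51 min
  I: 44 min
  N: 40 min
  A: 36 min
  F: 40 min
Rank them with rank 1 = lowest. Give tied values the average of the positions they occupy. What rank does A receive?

Sorted (ascending): 15, 28, 33, 36, 40, 40, 40, 44, 51, 55
The 3 values of 40 occupy positions 5–7 → average rank 6.
A has value 36 min → rank 4.

4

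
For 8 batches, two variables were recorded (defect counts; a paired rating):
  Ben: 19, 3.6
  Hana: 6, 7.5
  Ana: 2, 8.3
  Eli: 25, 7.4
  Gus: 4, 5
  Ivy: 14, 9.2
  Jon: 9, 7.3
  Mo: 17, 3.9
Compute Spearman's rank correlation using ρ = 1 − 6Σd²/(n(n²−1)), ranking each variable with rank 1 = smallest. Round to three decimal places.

-0.381

Ranks of variable 1: 7, 3, 1, 8, 2, 5, 4, 6
Ranks of variable 2: 1, 6, 7, 5, 3, 8, 4, 2
d = r₁ − r₂: 6, -3, -6, 3, -1, -3, 0, 4
d²: 36, 9, 36, 9, 1, 9, 0, 16; Σd² = 116
ρ = 1 − 6·116/(8·63) = 1 − 696/504 = -0.381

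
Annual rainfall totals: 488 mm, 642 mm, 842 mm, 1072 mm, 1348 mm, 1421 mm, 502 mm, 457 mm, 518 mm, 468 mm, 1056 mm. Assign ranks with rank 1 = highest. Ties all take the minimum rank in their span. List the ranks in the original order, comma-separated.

9, 6, 5, 3, 2, 1, 8, 11, 7, 10, 4

Sorted (descending): 1421, 1348, 1072, 1056, 842, 642, 518, 502, 488, 468, 457
No ties — each value takes its position as its rank.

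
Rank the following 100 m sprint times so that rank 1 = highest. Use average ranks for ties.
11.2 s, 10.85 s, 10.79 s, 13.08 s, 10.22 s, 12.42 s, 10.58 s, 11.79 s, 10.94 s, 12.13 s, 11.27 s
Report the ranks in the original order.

6, 8, 9, 1, 11, 2, 10, 4, 7, 3, 5

Sorted (descending): 13.08, 12.42, 12.13, 11.79, 11.27, 11.2, 10.94, 10.85, 10.79, 10.58, 10.22
No ties — each value takes its position as its rank.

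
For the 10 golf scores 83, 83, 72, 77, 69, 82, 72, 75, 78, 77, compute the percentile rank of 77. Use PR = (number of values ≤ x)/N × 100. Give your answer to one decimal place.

60.0

N = 10.
Strictly below 77: 4. Equal to 77: 2.
PR = 6/10 × 100 = 60.0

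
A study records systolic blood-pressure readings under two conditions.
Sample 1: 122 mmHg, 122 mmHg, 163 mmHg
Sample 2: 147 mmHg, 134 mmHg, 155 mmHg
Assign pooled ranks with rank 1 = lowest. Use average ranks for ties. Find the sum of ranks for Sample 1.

Sorted (ascending): 122, 122, 134, 147, 155, 163
The 2 values of 122 occupy positions 1–2 → average rank (1+2)/2 = 1.5.
Sample 1 values → pooled ranks: 122→1.5, 122→1.5, 163→6
Rank sum = 1.5 + 1.5 + 6 = 9

9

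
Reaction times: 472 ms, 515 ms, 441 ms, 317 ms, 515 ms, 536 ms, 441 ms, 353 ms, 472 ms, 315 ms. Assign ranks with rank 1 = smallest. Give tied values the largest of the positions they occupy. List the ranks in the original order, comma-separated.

7, 9, 5, 2, 9, 10, 5, 3, 7, 1

Sorted (ascending): 315, 317, 353, 441, 441, 472, 472, 515, 515, 536
The 2 values of 441 occupy positions 4–5 → each gets rank 5.
The 2 values of 472 occupy positions 6–7 → each gets rank 7.
The 2 values of 515 occupy positions 8–9 → each gets rank 9.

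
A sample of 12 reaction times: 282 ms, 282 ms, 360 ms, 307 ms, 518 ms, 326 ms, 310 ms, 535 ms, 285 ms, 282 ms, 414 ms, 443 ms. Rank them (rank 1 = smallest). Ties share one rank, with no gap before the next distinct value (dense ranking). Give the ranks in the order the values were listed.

1, 1, 6, 3, 9, 5, 4, 10, 2, 1, 7, 8

Sorted (ascending): 282, 282, 282, 285, 307, 310, 326, 360, 414, 443, 518, 535
The 3 values of 282 share dense rank 1.
Remaining distinct values take the next consecutive integers.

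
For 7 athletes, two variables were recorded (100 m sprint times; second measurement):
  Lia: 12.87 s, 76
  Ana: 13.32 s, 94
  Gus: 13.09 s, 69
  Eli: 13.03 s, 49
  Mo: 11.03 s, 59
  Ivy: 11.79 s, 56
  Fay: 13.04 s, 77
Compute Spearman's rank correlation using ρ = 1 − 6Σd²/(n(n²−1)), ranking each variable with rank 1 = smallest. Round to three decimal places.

0.607

Ranks of variable 1: 3, 7, 6, 4, 1, 2, 5
Ranks of variable 2: 5, 7, 4, 1, 3, 2, 6
d = r₁ − r₂: -2, 0, 2, 3, -2, 0, -1
d²: 4, 0, 4, 9, 4, 0, 1; Σd² = 22
ρ = 1 − 6·22/(7·48) = 1 − 132/336 = 0.607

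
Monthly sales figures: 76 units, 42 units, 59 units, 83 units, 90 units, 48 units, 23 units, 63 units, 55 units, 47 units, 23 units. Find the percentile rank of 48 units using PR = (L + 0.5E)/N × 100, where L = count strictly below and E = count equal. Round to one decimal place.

N = 11.
Strictly below 48: 4. Equal to 48: 1.
PR = (4 + 0.5·1)/11 × 100 = 40.9

40.9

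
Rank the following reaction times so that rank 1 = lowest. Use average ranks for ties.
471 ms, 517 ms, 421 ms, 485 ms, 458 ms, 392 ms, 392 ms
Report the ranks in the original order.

Sorted (ascending): 392, 392, 421, 458, 471, 485, 517
The 2 values of 392 occupy positions 1–2 → average rank (1+2)/2 = 1.5.

5, 7, 3, 6, 4, 1.5, 1.5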